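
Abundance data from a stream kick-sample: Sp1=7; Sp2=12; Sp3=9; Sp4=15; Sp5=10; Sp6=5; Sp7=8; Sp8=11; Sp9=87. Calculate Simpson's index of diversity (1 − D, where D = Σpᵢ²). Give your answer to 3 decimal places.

0.689

Total N = 7+12+9+15+10+5+8+11+87 = 164, so the proportions are 0.04268, 0.07317, 0.05488, 0.09146, 0.06098, 0.03049, 0.04878, 0.06707, 0.53049 (working shown to 5 dp, full precision carried).
D = 0.04268² + 0.07317² + 0.05488² + 0.09146² + 0.06098² + 0.03049² + 0.04878² + 0.06707² + 0.53049² = 0.00182 + 0.00535 + 0.00301 + 0.00837 + 0.00372 + 0.00093 + 0.00238 + 0.00450 + 0.28142 = 0.31150.
So 1 − D = 0.68850, i.e. 0.689 to 3 decimal places.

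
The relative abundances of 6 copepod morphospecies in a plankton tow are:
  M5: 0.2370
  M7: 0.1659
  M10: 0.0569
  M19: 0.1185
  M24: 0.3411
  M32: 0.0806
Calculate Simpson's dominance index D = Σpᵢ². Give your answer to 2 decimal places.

0.22

D = 0.237² + 0.1659² + 0.0569² + 0.1185² + 0.3411² + 0.0806² = 0.0562 + 0.0275 + 0.0032 + 0.0140 + 0.1163 + 0.0065 = 0.2238 (working shown to 4 dp, full precision carried).
To 2 decimal places, D = 0.22.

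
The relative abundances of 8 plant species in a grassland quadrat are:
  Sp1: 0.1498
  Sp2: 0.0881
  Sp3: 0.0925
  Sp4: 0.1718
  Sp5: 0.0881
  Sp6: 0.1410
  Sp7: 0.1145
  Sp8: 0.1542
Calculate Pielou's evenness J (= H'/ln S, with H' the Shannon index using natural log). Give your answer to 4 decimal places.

H' = −Σ pᵢ ln pᵢ = −((-0.284388) + (-0.214020) + (-0.220201) + (-0.302613) + (-0.214020) + (-0.276218) + (-0.248142) + (-0.288278)) = 2.047879 (working shown to 6 dp, full precision carried).
With S = 8 species, ln S = 2.079442, so J = 2.047879/2.079442 = 0.984822, i.e. 0.9848 to 4 decimal places.

0.9848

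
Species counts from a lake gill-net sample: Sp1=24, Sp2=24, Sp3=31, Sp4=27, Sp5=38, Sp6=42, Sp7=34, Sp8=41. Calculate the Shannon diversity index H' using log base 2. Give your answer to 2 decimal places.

Total N = 24+24+31+27+38+42+34+41 = 261, so the proportions are 0.092, 0.092, 0.1188, 0.1034, 0.1456, 0.1609, 0.1303, 0.1571 (working shown to 4 dp, full precision carried).
Each pᵢ log₂ pᵢ term: 0.092×(-3.4429)=-0.3166, 0.092×(-3.4429)=-0.3166, 0.1188×(-3.0737)=-0.3651, 0.1034×(-3.2730)=-0.3386, 0.1456×(-2.7800)=-0.4047, 0.1609×(-2.6356)=-0.4241, 0.1303×(-2.9404)=-0.3830, 0.1571×(-2.6704)=-0.4195.
Sum = -2.9682, so H' = 2.97.

2.97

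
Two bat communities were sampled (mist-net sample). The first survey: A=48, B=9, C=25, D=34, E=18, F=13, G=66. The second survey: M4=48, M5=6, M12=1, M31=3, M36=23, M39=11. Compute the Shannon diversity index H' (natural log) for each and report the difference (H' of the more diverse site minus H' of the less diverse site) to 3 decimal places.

The first survey: N=213, proportions 0.225352, 0.042254, 0.117371, 0.159624, 0.084507, 0.061033, 0.309859, giving H' = 1.756367 (working shown to 6 dp, full precision carried).
The second survey: N=92, proportions 0.521739, 0.065217, 0.01087, 0.032609, 0.25, 0.119565, giving H' = 1.278775.
Difference = |1.756367 − 1.278775| = 0.477592, i.e. 0.478 to 3 decimal places.

0.478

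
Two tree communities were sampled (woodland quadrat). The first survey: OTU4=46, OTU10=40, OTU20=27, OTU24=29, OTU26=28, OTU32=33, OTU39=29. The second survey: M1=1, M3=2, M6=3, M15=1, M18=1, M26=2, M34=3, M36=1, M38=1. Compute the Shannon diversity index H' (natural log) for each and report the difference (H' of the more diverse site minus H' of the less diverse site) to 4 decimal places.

0.1571

The first survey: N=232, proportions 0.198276, 0.172414, 0.116379, 0.125, 0.12069, 0.142241, 0.125, giving H' = 1.926695 (working shown to 6 dp, full precision carried).
The second survey: N=15, proportions 0.066667, 0.133333, 0.2, 0.066667, 0.066667, 0.133333, 0.2, 0.066667, 0.066667, giving H' = 2.083766.
Difference = |1.926695 − 2.083766| = 0.157071, i.e. 0.1571 to 4 decimal places.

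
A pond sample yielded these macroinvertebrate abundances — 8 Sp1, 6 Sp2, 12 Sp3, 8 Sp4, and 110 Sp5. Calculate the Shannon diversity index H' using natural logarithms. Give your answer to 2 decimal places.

0.87

Total N = 8+6+12+8+110 = 144, so the proportions are 0.0556, 0.0417, 0.0833, 0.0556, 0.7639 (working shown to 4 dp, full precision carried).
Each pᵢ ln pᵢ term: 0.0556×(-2.8904)=-0.1606, 0.0417×(-3.1781)=-0.1324, 0.0833×(-2.4849)=-0.2071, 0.0556×(-2.8904)=-0.1606, 0.7639×(-0.2693)=-0.2057.
Sum = -0.8664, so H' = 0.87.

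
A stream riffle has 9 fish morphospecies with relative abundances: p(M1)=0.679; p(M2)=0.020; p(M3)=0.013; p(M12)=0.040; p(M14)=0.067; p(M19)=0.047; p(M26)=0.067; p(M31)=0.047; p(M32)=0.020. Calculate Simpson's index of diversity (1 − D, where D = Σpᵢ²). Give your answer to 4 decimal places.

0.5230

D = 0.679² + 0.02² + 0.013² + 0.04² + 0.067² + 0.047² + 0.067² + 0.047² + 0.02² = 0.461041 + 0.000400 + 0.000169 + 0.001600 + 0.004489 + 0.002209 + 0.004489 + 0.002209 + 0.000400 = 0.477006 (working shown to 6 dp, full precision carried).
So 1 − D = 0.522994, i.e. 0.5230 to 4 decimal places.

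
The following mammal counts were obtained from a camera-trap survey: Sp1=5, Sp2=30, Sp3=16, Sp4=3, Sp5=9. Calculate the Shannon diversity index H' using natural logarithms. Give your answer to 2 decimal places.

Total N = 5+30+16+3+9 = 63, so the proportions are 0.0794, 0.4762, 0.254, 0.0476, 0.1429 (working shown to 4 dp, full precision carried).
Each pᵢ ln pᵢ term: 0.0794×(-2.5337)=-0.2011, 0.4762×(-0.7419)=-0.3533, 0.254×(-1.3705)=-0.3481, 0.0476×(-3.0445)=-0.1450, 0.1429×(-1.9459)=-0.2780.
Sum = -1.3254, so H' = 1.33.

1.33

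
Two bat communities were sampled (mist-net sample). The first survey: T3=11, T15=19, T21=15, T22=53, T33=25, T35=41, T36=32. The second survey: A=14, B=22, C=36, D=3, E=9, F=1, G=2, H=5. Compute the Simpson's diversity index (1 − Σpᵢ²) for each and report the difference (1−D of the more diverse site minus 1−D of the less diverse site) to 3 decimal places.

0.069

The first survey: N=196, proportions 0.05612, 0.09694, 0.07653, 0.27041, 0.12755, 0.20918, 0.16327, giving 1−D = 0.82179 (working shown to 5 dp, full precision carried).
The second survey: N=92, proportions 0.15217, 0.23913, 0.3913, 0.03261, 0.09783, 0.01087, 0.02174, 0.05435, giving 1−D = 0.75236.
Difference = |0.82179 − 0.75236| = 0.06943, i.e. 0.069 to 3 decimal places.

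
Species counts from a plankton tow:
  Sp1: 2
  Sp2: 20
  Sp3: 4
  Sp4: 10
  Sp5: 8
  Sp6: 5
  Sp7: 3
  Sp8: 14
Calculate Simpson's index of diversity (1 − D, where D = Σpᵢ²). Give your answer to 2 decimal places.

Total N = 2+20+4+10+8+5+3+14 = 66, so the proportions are 0.0303, 0.303, 0.0606, 0.1515, 0.1212, 0.0758, 0.0455, 0.2121 (working shown to 4 dp, full precision carried).
D = 0.0303² + 0.303² + 0.0606² + 0.1515² + 0.1212² + 0.0758² + 0.0455² + 0.2121² = 0.0009 + 0.0918 + 0.0037 + 0.0230 + 0.0147 + 0.0057 + 0.0021 + 0.0450 = 0.1869.
So 1 − D = 0.8131, i.e. 0.81 to 2 decimal places.

0.81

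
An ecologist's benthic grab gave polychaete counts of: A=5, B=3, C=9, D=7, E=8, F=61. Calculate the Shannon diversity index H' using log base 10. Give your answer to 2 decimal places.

0.51

Total N = 5+3+9+7+8+61 = 93, so the proportions are 0.0538, 0.0323, 0.0968, 0.0753, 0.086, 0.6559 (working shown to 4 dp, full precision carried).
Each pᵢ log₁₀ pᵢ term: 0.0538×(-1.2695)=-0.0683, 0.0323×(-1.4914)=-0.0481, 0.0968×(-1.0142)=-0.0982, 0.0753×(-1.1234)=-0.0846, 0.086×(-1.0654)=-0.0916, 0.6559×(-0.1832)=-0.1201.
Sum = -0.5108, so H' = 0.51.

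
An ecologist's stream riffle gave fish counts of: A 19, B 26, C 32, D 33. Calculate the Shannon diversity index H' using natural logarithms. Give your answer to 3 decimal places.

Total N = 19+26+32+33 = 110, so the proportions are 0.17273, 0.23636, 0.29091, 0.3 (working shown to 5 dp, full precision carried).
Each pᵢ ln pᵢ term: 0.17273×(-1.75604)=-0.30332, 0.23636×(-1.44238)=-0.34093, 0.29091×(-1.23474)=-0.35920, 0.3×(-1.20397)=-0.36119.
Sum = -1.36463, so H' = 1.365.

1.365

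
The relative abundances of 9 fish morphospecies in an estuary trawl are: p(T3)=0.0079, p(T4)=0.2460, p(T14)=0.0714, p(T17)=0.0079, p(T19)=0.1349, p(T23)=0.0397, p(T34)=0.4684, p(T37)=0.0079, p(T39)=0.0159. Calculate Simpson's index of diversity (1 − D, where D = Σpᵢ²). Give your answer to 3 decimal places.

D = 0.0079² + 0.246² + 0.0714² + 0.0079² + 0.1349² + 0.0397² + 0.4684² + 0.0079² + 0.0159² = 0.00006 + 0.06052 + 0.00510 + 0.00006 + 0.01820 + 0.00158 + 0.21940 + 0.00006 + 0.00025 = 0.30523 (working shown to 5 dp, full precision carried).
So 1 − D = 0.69477, i.e. 0.695 to 3 decimal places.

0.695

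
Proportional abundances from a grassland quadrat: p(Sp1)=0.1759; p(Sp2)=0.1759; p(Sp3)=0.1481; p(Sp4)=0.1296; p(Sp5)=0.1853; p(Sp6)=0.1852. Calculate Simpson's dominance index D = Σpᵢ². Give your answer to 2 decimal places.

0.17

D = 0.1759² + 0.1759² + 0.1481² + 0.1296² + 0.1853² + 0.1852² = 0.0309 + 0.0309 + 0.0219 + 0.0168 + 0.0343 + 0.0343 = 0.1692 (working shown to 4 dp, full precision carried).
To 2 decimal places, D = 0.17.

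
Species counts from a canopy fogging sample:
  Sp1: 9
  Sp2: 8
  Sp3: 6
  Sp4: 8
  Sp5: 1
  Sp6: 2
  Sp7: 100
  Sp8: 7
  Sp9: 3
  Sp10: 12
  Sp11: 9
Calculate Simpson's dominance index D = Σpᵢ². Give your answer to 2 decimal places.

0.39

Total N = 9+8+6+8+1+2+100+7+3+12+9 = 165, so the proportions are 0.0545, 0.0485, 0.0364, 0.0485, 0.0061, 0.0121, 0.6061, 0.0424, 0.0182, 0.0727, 0.0545 (working shown to 4 dp, full precision carried).
D = 0.0545² + 0.0485² + 0.0364² + 0.0485² + 0.0061² + 0.0121² + 0.6061² + 0.0424² + 0.0182² + 0.0727² + 0.0545² = 0.0030 + 0.0024 + 0.0013 + 0.0024 + 0.0000 + 0.0001 + 0.3673 + 0.0018 + 0.0003 + 0.0053 + 0.0030 = 0.3869.
To 2 decimal places, D = 0.39.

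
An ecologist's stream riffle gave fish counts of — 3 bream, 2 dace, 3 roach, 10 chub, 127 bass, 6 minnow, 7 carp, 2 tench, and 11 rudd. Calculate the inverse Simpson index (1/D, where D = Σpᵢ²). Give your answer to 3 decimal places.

1.776

Total N = 3+2+3+10+127+6+7+2+11 = 171, so the proportions are 0.017544, 0.011696, 0.017544, 0.05848, 0.74269, 0.035088, 0.040936, 0.011696, 0.064327 (working shown to 6 dp, full precision carried).
D = 0.017544² + 0.011696² + 0.017544² + 0.05848² + 0.74269² + 0.035088² + 0.040936² + 0.011696² + 0.064327² = 0.000308 + 0.000137 + 0.000308 + 0.003420 + 0.551589 + 0.001231 + 0.001676 + 0.000137 + 0.004138 = 0.562942.
So 1/D = 1.77638, i.e. 1.776 to 3 decimal places.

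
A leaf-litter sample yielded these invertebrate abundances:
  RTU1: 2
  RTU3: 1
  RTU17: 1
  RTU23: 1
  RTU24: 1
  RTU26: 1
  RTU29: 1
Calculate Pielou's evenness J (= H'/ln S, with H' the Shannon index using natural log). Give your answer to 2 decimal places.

Total N = 2+1+1+1+1+1+1 = 8, so the proportions are 0.25, 0.125, 0.125, 0.125, 0.125, 0.125, 0.125 (working shown to 4 dp, full precision carried).
H' = −Σ pᵢ ln pᵢ = −((-0.3466) + (-0.2599) + (-0.2599) + (-0.2599) + (-0.2599) + (-0.2599) + (-0.2599)) = 1.9062.
With S = 7 species, ln S = 1.9459, so J = 1.9062/1.9459 = 0.9796, i.e. 0.98 to 2 decimal places.

0.98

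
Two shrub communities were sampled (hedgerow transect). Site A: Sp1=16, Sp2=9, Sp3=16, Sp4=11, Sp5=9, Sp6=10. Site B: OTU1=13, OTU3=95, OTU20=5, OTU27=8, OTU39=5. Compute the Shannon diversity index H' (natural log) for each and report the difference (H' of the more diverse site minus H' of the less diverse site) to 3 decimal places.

Site A: N=71, proportions 0.2253521, 0.1267606, 0.2253521, 0.1549296, 0.1267606, 0.1408451, giving H' = 1.7602069 (working shown to 7 dp, full precision carried).
Site B: N=126, proportions 0.1031746, 0.7539683, 0.0396825, 0.0634921, 0.0396825, giving H' = 0.8784045.
Difference = |1.7602069 − 0.8784045| = 0.8818024, i.e. 0.882 to 3 decimal places.

0.882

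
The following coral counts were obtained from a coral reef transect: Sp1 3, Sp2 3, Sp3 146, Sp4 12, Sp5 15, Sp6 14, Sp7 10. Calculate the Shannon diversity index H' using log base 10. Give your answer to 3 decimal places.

Total N = 3+3+146+12+15+14+10 = 203, so the proportions are 0.01478, 0.01478, 0.71921, 0.05911, 0.07389, 0.06897, 0.04926 (working shown to 5 dp, full precision carried).
Each pᵢ log₁₀ pᵢ term: 0.01478×(-1.83037)=-0.02705, 0.01478×(-1.83037)=-0.02705, 0.71921×(-0.14314)=-0.10295, 0.05911×(-1.22831)=-0.07261, 0.07389×(-1.13140)=-0.08360, 0.06897×(-1.16137)=-0.08009, 0.04926×(-1.30750)=-0.06441.
Sum = -0.45776, so H' = 0.458.

0.458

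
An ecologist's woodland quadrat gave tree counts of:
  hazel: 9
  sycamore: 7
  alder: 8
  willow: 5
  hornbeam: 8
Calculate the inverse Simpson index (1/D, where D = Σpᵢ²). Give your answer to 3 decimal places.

4.837

Total N = 9+7+8+5+8 = 37, so the proportions are 0.2432432, 0.1891892, 0.2162162, 0.1351351, 0.2162162 (working shown to 7 dp, full precision carried).
D = 0.2432432² + 0.1891892² + 0.2162162² + 0.1351351² + 0.2162162² = 0.0591673 + 0.0357925 + 0.0467495 + 0.0182615 + 0.0467495 = 0.2067202.
So 1/D = 4.83746, i.e. 4.837 to 3 decimal places.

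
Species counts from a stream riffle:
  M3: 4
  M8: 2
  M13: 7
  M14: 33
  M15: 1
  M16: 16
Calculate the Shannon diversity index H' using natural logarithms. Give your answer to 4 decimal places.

Total N = 4+2+7+33+1+16 = 63, so the proportions are 0.063492, 0.031746, 0.111111, 0.52381, 0.015873, 0.253968 (working shown to 6 dp, full precision carried).
Each pᵢ ln pᵢ term: 0.063492×(-2.756840)=-0.175037, 0.031746×(-3.449988)=-0.109523, 0.111111×(-2.197225)=-0.244136, 0.52381×(-0.646627)=-0.338709, 0.015873×(-4.143135)=-0.065764, 0.253968×(-1.370546)=-0.348075.
Sum = -1.281246, so H' = 1.2812.

1.2812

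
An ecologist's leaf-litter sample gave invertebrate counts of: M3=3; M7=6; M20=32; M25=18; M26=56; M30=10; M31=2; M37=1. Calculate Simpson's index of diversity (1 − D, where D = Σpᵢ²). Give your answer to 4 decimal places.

0.7172

Total N = 3+6+32+18+56+10+2+1 = 128, so the proportions are 0.023438, 0.046875, 0.25, 0.140625, 0.4375, 0.078125, 0.015625, 0.007812 (working shown to 6 dp, full precision carried).
D = 0.023438² + 0.046875² + 0.25² + 0.140625² + 0.4375² + 0.078125² + 0.015625² + 0.007812² = 0.000549 + 0.002197 + 0.062500 + 0.019775 + 0.191406 + 0.006104 + 0.000244 + 0.000061 = 0.282837.
So 1 − D = 0.717163, i.e. 0.7172 to 4 decimal places.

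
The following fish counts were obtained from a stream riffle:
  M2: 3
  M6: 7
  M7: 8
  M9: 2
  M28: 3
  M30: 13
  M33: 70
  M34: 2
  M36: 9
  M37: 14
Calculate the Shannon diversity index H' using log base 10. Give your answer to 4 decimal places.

Total N = 3+7+8+2+3+13+70+2+9+14 = 131, so the proportions are 0.022901, 0.053435, 0.061069, 0.015267, 0.022901, 0.099237, 0.534351, 0.015267, 0.068702, 0.10687 (working shown to 6 dp, full precision carried).
Each pᵢ log₁₀ pᵢ term: 0.022901×(-1.640150)=-0.037561, 0.053435×(-1.272173)=-0.067979, 0.061069×(-1.214181)=-0.074148, 0.015267×(-1.816241)=-0.027729, 0.022901×(-1.640150)=-0.037561, 0.099237×(-1.003328)=-0.099567, 0.534351×(-0.272173)=-0.145436, 0.015267×(-1.816241)=-0.027729, 0.068702×(-1.163029)=-0.079903, 0.10687×(-0.971143)=-0.103786.
Sum = -0.701398, so H' = 0.7014.

0.7014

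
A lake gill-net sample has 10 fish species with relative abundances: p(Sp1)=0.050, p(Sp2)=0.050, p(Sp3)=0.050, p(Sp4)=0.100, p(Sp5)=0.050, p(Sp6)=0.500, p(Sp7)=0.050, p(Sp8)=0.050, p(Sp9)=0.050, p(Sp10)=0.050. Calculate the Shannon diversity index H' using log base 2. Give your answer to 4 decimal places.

Each pᵢ log₂ pᵢ term (working shown to 6 dp, full precision carried): 0.05×(-4.321928)=-0.216096, 0.05×(-4.321928)=-0.216096, 0.05×(-4.321928)=-0.216096, 0.1×(-3.321928)=-0.332193, 0.05×(-4.321928)=-0.216096, 0.5×(-1.000000)=-0.500000, 0.05×(-4.321928)=-0.216096, 0.05×(-4.321928)=-0.216096, 0.05×(-4.321928)=-0.216096, 0.05×(-4.321928)=-0.216096.
Sum = -2.560964, so H' = 2.5610.

2.5610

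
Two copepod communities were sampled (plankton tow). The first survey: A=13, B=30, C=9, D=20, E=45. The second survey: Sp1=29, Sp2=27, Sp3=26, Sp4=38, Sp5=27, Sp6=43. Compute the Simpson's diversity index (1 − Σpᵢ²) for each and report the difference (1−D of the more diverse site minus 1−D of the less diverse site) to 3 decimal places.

The first survey: N=117, proportions 0.11111, 0.25641, 0.07692, 0.17094, 0.38462, giving 1−D = 0.73884 (working shown to 5 dp, full precision carried).
The second survey: N=190, proportions 0.15263, 0.14211, 0.13684, 0.2, 0.14211, 0.22632, giving 1−D = 0.82637.
Difference = |0.73884 − 0.82637| = 0.08753, i.e. 0.088 to 3 decimal places.

0.088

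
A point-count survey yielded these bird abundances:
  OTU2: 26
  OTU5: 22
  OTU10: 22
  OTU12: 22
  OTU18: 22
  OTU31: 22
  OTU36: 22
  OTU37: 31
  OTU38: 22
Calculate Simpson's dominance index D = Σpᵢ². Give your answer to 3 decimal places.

0.113

Total N = 26+22+22+22+22+22+22+31+22 = 211, so the proportions are 0.12322, 0.10427, 0.10427, 0.10427, 0.10427, 0.10427, 0.10427, 0.14692, 0.10427 (working shown to 5 dp, full precision carried).
D = 0.12322² + 0.10427² + 0.10427² + 0.10427² + 0.10427² + 0.10427² + 0.10427² + 0.14692² + 0.10427² = 0.01518 + 0.01087 + 0.01087 + 0.01087 + 0.01087 + 0.01087 + 0.01087 + 0.02159 + 0.01087 = 0.11287.
To 3 decimal places, D = 0.113.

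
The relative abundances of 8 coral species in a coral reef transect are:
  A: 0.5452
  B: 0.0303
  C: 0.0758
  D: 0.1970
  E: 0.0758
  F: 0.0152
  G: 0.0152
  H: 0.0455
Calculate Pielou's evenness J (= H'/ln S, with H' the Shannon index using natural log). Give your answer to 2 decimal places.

0.68

H' = −Σ pᵢ ln pᵢ = −((-0.3307) + (-0.1059) + (-0.1955) + (-0.3200) + (-0.1955) + (-0.0636) + (-0.0636) + (-0.1406)) = 1.4156 (working shown to 4 dp, full precision carried).
With S = 8 species, ln S = 2.0794, so J = 1.4156/2.0794 = 0.6808, i.e. 0.68 to 2 decimal places.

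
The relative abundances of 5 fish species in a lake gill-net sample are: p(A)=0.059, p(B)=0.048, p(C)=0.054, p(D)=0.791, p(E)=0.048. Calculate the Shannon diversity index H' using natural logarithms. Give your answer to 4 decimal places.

0.8016

Each pᵢ ln pᵢ term (working shown to 6 dp, full precision carried): 0.059×(-2.830218)=-0.166983, 0.048×(-3.036554)=-0.145755, 0.054×(-2.918771)=-0.157614, 0.791×(-0.234457)=-0.185456, 0.048×(-3.036554)=-0.145755.
Sum = -0.801561, so H' = 0.8016.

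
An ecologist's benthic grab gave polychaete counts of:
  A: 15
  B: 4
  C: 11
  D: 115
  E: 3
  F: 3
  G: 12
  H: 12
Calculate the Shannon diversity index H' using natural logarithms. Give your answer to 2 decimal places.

1.25

Total N = 15+4+11+115+3+3+12+12 = 175, so the proportions are 0.0857, 0.0229, 0.0629, 0.6571, 0.0171, 0.0171, 0.0686, 0.0686 (working shown to 4 dp, full precision carried).
Each pᵢ ln pᵢ term: 0.0857×(-2.4567)=-0.2106, 0.0229×(-3.7785)=-0.0864, 0.0629×(-2.7669)=-0.1739, 0.6571×(-0.4199)=-0.2759, 0.0171×(-4.0662)=-0.0697, 0.0171×(-4.0662)=-0.0697, 0.0686×(-2.6799)=-0.1838, 0.0686×(-2.6799)=-0.1838.
Sum = -1.2537, so H' = 1.25.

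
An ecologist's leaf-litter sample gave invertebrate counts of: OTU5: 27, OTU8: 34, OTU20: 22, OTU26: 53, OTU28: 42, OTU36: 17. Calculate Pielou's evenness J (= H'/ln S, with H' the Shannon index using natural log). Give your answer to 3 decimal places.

0.961

Total N = 27+34+22+53+42+17 = 195, so the proportions are 0.13846, 0.17436, 0.11282, 0.27179, 0.21538, 0.08718 (working shown to 5 dp, full precision carried).
H' = −Σ pᵢ ln pᵢ = −((-0.27376) + (-0.30454) + (-0.24617) + (-0.35407) + (-0.33069) + (-0.21270)) = 1.72193.
With S = 6 species, ln S = 1.79176, so J = 1.72193/1.79176 = 0.96103, i.e. 0.961 to 3 decimal places.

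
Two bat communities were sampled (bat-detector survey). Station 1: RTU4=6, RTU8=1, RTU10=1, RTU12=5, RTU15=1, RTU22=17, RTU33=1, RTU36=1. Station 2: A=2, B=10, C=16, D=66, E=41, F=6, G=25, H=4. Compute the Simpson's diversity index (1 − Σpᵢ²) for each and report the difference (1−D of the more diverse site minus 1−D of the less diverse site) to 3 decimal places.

0.081

Station 1: N=33, proportions 0.18182, 0.0303, 0.0303, 0.15152, 0.0303, 0.51515, 0.0303, 0.0303, giving 1−D = 0.67401 (working shown to 5 dp, full precision carried).
Station 2: N=170, proportions 0.01176, 0.05882, 0.09412, 0.38824, 0.24118, 0.03529, 0.14706, 0.02353, giving 1−D = 0.75522.
Difference = |0.67401 − 0.75522| = 0.08121, i.e. 0.081 to 3 decimal places.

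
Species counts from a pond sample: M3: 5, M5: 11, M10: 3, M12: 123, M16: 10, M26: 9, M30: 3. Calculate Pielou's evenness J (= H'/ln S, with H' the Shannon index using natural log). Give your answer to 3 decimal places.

0.503

Total N = 5+11+3+123+10+9+3 = 164, so the proportions are 0.03049, 0.06707, 0.01829, 0.75, 0.06098, 0.05488, 0.01829 (working shown to 5 dp, full precision carried).
H' = −Σ pᵢ ln pᵢ = −((-0.10642) + (-0.18123) + (-0.07319) + (-0.21576) + (-0.17057) + (-0.15929) + (-0.07319)) = 0.97965.
With S = 7 species, ln S = 1.94591, so J = 0.97965/1.94591 = 0.50344, i.e. 0.503 to 3 decimal places.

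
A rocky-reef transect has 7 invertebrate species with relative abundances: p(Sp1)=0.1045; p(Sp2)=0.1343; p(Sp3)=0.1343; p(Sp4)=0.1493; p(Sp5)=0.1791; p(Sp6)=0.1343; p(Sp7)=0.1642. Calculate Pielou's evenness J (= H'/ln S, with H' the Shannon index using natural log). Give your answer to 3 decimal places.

0.994

H' = −Σ pᵢ ln pᵢ = −((-0.23602) + (-0.26963) + (-0.26963) + (-0.28394) + (-0.30802) + (-0.26963) + (-0.29666)) = 1.93353 (working shown to 5 dp, full precision carried).
With S = 7 species, ln S = 1.94591, so J = 1.93353/1.94591 = 0.99364, i.e. 0.994 to 3 decimal places.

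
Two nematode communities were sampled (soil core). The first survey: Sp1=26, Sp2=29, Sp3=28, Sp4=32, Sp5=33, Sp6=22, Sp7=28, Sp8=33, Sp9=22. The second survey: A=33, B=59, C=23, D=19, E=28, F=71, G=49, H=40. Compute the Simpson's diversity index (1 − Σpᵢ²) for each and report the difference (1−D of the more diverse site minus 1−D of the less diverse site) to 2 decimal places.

The first survey: N=253, proportions 0.1028, 0.1146, 0.1107, 0.1265, 0.1304, 0.087, 0.1107, 0.1304, 0.087, giving 1−D = 0.8867 (working shown to 4 dp, full precision carried).
The second survey: N=322, proportions 0.1025, 0.1832, 0.0714, 0.059, 0.087, 0.2205, 0.1522, 0.1242, giving 1−D = 0.8526.
Difference = |0.8867 − 0.8526| = 0.0341, i.e. 0.03 to 2 decimal places.

0.03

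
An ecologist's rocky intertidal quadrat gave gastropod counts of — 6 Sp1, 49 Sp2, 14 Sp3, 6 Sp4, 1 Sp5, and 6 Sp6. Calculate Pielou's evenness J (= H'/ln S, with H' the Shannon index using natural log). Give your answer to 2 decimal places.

0.69

Total N = 6+49+14+6+1+6 = 82, so the proportions are 0.0732, 0.5976, 0.1707, 0.0732, 0.0122, 0.0732 (working shown to 4 dp, full precision carried).
H' = −Σ pᵢ ln pᵢ = −((-0.1913) + (-0.3077) + (-0.3018) + (-0.1913) + (-0.0537) + (-0.1913)) = 1.2372.
With S = 6 species, ln S = 1.7918, so J = 1.2372/1.7918 = 0.6905, i.e. 0.69 to 2 decimal places.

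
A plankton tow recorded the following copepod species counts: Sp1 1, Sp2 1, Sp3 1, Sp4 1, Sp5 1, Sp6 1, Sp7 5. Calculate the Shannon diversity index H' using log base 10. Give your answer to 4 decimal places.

Total N = 1+1+1+1+1+1+5 = 11, so the proportions are 0.090909, 0.090909, 0.090909, 0.090909, 0.090909, 0.090909, 0.454545 (working shown to 6 dp, full precision carried).
Each pᵢ log₁₀ pᵢ term: 0.090909×(-1.041393)=-0.094672, 0.090909×(-1.041393)=-0.094672, 0.090909×(-1.041393)=-0.094672, 0.090909×(-1.041393)=-0.094672, 0.090909×(-1.041393)=-0.094672, 0.090909×(-1.041393)=-0.094672, 0.454545×(-0.342423)=-0.155647.
Sum = -0.723679, so H' = 0.7237.

0.7237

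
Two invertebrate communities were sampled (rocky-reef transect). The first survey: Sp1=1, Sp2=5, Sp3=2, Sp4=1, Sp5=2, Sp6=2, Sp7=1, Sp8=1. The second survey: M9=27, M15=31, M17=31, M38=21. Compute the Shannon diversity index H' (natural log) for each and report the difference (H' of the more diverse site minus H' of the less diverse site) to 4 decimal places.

The first survey: N=15, proportions 0.066667, 0.333333, 0.133333, 0.066667, 0.133333, 0.133333, 0.066667, 0.066667, giving H' = 1.894312 (working shown to 6 dp, full precision carried).
The second survey: N=110, proportions 0.245455, 0.281818, 0.281818, 0.190909, giving H' = 1.374755.
Difference = |1.894312 − 1.374755| = 0.519557, i.e. 0.5196 to 4 decimal places.

0.5196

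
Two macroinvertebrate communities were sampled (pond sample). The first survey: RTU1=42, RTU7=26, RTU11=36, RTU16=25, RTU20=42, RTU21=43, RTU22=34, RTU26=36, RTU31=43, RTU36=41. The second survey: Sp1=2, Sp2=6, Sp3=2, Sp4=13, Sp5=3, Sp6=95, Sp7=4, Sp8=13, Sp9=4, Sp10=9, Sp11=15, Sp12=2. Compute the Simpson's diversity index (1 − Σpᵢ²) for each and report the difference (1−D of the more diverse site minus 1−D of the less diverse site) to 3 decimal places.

0.243

The first survey: N=368, proportions 0.11413, 0.07065, 0.09783, 0.06793, 0.11413, 0.11685, 0.09239, 0.09783, 0.11685, 0.11141, giving 1−D = 0.89695 (working shown to 5 dp, full precision carried).
The second survey: N=168, proportions 0.0119, 0.03571, 0.0119, 0.07738, 0.01786, 0.56548, 0.02381, 0.07738, 0.02381, 0.05357, 0.08929, 0.0119, giving 1−D = 0.65427.
Difference = |0.89695 − 0.65427| = 0.24268, i.e. 0.243 to 3 decimal places.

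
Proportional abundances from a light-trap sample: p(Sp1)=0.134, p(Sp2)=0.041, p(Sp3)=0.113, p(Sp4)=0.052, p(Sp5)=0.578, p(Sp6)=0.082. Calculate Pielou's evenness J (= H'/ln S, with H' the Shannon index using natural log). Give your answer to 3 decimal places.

H' = −Σ pᵢ ln pᵢ = −((-0.26933) + (-0.13096) + (-0.24638) + (-0.15374) + (-0.31685) + (-0.20508)) = 1.32234 (working shown to 5 dp, full precision carried).
With S = 6 species, ln S = 1.79176, so J = 1.32234/1.79176 = 0.73801, i.e. 0.738 to 3 decimal places.

0.738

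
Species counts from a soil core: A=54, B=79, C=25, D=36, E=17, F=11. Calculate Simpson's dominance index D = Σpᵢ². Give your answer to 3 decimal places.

Total N = 54+79+25+36+17+11 = 222, so the proportions are 0.24324, 0.35586, 0.11261, 0.16216, 0.07658, 0.04955 (working shown to 5 dp, full precision carried).
D = 0.24324² + 0.35586² + 0.11261² + 0.16216² + 0.07658² + 0.04955² = 0.05917 + 0.12663 + 0.01268 + 0.02630 + 0.00586 + 0.00246 = 0.23310.
To 3 decimal places, D = 0.233.

0.233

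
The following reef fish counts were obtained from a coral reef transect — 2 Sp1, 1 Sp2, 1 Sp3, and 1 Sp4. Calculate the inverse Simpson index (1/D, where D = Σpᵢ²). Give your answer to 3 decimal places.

3.571

Total N = 2+1+1+1 = 5, so the proportions are 0.4, 0.2, 0.2, 0.2 (working shown to 7 dp, full precision carried).
D = 0.4² + 0.2² + 0.2² + 0.2² = 0.1600000 + 0.0400000 + 0.0400000 + 0.0400000 = 0.2800000.
So 1/D = 3.57143, i.e. 3.571 to 3 decimal places.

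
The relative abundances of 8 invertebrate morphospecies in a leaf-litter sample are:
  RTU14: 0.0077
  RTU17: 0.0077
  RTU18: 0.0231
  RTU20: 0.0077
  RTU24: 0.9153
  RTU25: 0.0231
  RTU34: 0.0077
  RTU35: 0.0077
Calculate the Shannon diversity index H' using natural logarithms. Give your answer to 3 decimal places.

Each pᵢ ln pᵢ term (working shown to 5 dp, full precision carried): 0.0077×(-4.86653)=-0.03747, 0.0077×(-4.86653)=-0.03747, 0.0231×(-3.76792)=-0.08704, 0.0077×(-4.86653)=-0.03747, 0.9153×(-0.08850)=-0.08101, 0.0231×(-3.76792)=-0.08704, 0.0077×(-4.86653)=-0.03747, 0.0077×(-4.86653)=-0.03747.
Sum = -0.44245, so H' = 0.442.

0.442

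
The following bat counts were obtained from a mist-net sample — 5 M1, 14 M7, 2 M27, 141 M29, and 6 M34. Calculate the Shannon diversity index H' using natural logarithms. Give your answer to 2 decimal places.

0.63

Total N = 5+14+2+141+6 = 168, so the proportions are 0.0298, 0.0833, 0.0119, 0.8393, 0.0357 (working shown to 4 dp, full precision carried).
Each pᵢ ln pᵢ term: 0.0298×(-3.5145)=-0.1046, 0.0833×(-2.4849)=-0.2071, 0.0119×(-4.4308)=-0.0527, 0.8393×(-0.1752)=-0.1470, 0.0357×(-3.3322)=-0.1190.
Sum = -0.6305, so H' = 0.63.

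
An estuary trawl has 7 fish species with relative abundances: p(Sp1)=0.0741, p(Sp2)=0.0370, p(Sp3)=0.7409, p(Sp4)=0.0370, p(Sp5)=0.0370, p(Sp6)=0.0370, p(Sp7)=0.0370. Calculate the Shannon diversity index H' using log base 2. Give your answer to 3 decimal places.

1.479

Each pᵢ log₂ pᵢ term (working shown to 5 dp, full precision carried): 0.0741×(-3.75438)=-0.27820, 0.037×(-4.75633)=-0.17598, 0.7409×(-0.43265)=-0.32055, 0.037×(-4.75633)=-0.17598, 0.037×(-4.75633)=-0.17598, 0.037×(-4.75633)=-0.17598, 0.037×(-4.75633)=-0.17598.
Sum = -1.47867, so H' = 1.479.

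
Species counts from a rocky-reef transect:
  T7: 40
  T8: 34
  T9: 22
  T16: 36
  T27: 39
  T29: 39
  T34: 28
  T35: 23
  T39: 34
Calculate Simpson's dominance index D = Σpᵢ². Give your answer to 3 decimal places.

Total N = 40+34+22+36+39+39+28+23+34 = 295, so the proportions are 0.13559, 0.11525, 0.07458, 0.12203, 0.1322, 0.1322, 0.09492, 0.07797, 0.11525 (working shown to 5 dp, full precision carried).
D = 0.13559² + 0.11525² + 0.07458² + 0.12203² + 0.1322² + 0.1322² + 0.09492² + 0.07797² + 0.11525² = 0.01839 + 0.01328 + 0.00556 + 0.01489 + 0.01748 + 0.01748 + 0.00901 + 0.00608 + 0.01328 = 0.11545.
To 3 decimal places, D = 0.115.

0.115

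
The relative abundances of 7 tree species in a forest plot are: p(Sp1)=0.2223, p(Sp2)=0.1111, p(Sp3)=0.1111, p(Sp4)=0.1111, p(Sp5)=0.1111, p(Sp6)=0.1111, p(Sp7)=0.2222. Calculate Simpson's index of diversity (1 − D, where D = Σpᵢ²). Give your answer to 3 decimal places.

0.839

D = 0.2223² + 0.1111² + 0.1111² + 0.1111² + 0.1111² + 0.1111² + 0.2222² = 0.049417 + 0.012343 + 0.012343 + 0.012343 + 0.012343 + 0.012343 + 0.049373 = 0.160506 (working shown to 6 dp, full precision carried).
So 1 − D = 0.839494, i.e. 0.839 to 3 decimal places.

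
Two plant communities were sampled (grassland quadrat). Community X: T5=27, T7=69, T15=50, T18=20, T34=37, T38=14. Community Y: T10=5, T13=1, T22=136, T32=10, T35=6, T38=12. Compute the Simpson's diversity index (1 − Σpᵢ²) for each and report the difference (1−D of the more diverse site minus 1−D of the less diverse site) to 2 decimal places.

Community X: N=217, proportions 0.1244, 0.318, 0.2304, 0.0922, 0.1705, 0.0645, giving 1−D = 0.7886 (working shown to 4 dp, full precision carried).
Community Y: N=170, proportions 0.0294, 0.0059, 0.8, 0.0588, 0.0353, 0.0706, giving 1−D = 0.3494.
Difference = |0.7886 − 0.3494| = 0.4392, i.e. 0.44 to 2 decimal places.

0.44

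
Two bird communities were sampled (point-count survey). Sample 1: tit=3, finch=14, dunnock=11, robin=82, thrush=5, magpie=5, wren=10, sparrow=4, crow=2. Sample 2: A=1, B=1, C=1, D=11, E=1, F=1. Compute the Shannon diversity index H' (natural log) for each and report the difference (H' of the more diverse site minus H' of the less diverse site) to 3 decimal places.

Sample 1: N=136, proportions 0.02206, 0.10294, 0.08088, 0.60294, 0.03676, 0.03676, 0.07353, 0.02941, 0.01471, giving H' = 1.42720 (working shown to 5 dp, full precision carried).
Sample 2: N=16, proportions 0.0625, 0.0625, 0.0625, 0.6875, 0.0625, 0.0625, giving H' = 1.12404.
Difference = |1.42720 − 1.12404| = 0.30316, i.e. 0.303 to 3 decimal places.

0.303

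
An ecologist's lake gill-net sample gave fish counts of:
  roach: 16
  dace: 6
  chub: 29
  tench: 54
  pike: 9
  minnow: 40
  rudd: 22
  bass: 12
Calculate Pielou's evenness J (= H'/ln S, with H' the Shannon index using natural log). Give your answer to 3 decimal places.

0.898

Total N = 16+6+29+54+9+40+22+12 = 188, so the proportions are 0.08511, 0.03191, 0.15426, 0.28723, 0.04787, 0.21277, 0.11702, 0.06383 (working shown to 5 dp, full precision carried).
H' = −Σ pᵢ ln pᵢ = −((-0.20969) + (-0.10994) + (-0.28833) + (-0.35831) + (-0.14549) + (-0.32927) + (-0.25106) + (-0.17563)) = 1.86771.
With S = 8 species, ln S = 2.07944, so J = 1.86771/2.07944 = 0.89818, i.e. 0.898 to 3 decimal places.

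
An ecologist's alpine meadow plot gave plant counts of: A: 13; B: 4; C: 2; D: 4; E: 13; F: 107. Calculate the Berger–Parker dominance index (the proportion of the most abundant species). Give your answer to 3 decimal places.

0.748

Total N = 13+4+2+4+13+107 = 143, so the proportions are 0.09091, 0.02797, 0.01399, 0.02797, 0.09091, 0.74825 (working shown to 5 dp, full precision carried).
The largest proportion is 0.74825, i.e. d = 0.748 to 3 decimal places.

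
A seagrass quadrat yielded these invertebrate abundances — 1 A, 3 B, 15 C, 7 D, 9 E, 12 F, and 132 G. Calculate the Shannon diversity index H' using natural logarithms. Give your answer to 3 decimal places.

0.988

Total N = 1+3+15+7+9+12+132 = 179, so the proportions are 0.00559, 0.01676, 0.0838, 0.03911, 0.05028, 0.06704, 0.73743 (working shown to 5 dp, full precision carried).
Each pᵢ ln pᵢ term: 0.00559×(-5.18739)=-0.02898, 0.01676×(-4.08877)=-0.06853, 0.0838×(-2.47934)=-0.20777, 0.03911×(-3.24148)=-0.12676, 0.05028×(-2.99016)=-0.15034, 0.06704×(-2.70248)=-0.18117, 0.73743×(-0.30458)=-0.22461.
Sum = -0.98816, so H' = 0.988.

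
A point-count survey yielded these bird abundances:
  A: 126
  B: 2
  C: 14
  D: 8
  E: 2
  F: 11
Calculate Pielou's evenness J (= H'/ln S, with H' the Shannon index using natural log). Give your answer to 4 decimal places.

0.4731

Total N = 126+2+14+8+2+11 = 163, so the proportions are 0.773006, 0.01227, 0.08589, 0.04908, 0.01227, 0.067485 (working shown to 6 dp, full precision carried).
H' = −Σ pᵢ ln pᵢ = −((-0.199025) + (-0.053995) + (-0.210833) + (-0.147942) + (-0.053995) + (-0.181929)) = 0.847718.
With S = 6 species, ln S = 1.791759, so J = 0.847718/1.791759 = 0.473120, i.e. 0.4731 to 4 decimal places.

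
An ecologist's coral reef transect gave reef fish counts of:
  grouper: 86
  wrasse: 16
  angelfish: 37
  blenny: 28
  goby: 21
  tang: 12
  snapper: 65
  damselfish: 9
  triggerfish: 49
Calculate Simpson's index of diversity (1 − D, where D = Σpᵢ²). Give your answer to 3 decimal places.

Total N = 86+16+37+28+21+12+65+9+49 = 323, so the proportions are 0.26625, 0.04954, 0.11455, 0.08669, 0.06502, 0.03715, 0.20124, 0.02786, 0.1517 (working shown to 5 dp, full precision carried).
D = 0.26625² + 0.04954² + 0.11455² + 0.08669² + 0.06502² + 0.03715² + 0.20124² + 0.02786² + 0.1517² = 0.07089 + 0.00245 + 0.01312 + 0.00751 + 0.00423 + 0.00138 + 0.04050 + 0.00078 + 0.02301 = 0.16388.
So 1 − D = 0.83612, i.e. 0.836 to 3 decimal places.

0.836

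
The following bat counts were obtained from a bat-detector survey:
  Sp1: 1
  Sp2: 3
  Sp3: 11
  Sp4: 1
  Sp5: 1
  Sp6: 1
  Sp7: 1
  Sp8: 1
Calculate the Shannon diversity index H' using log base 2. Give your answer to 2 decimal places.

Total N = 1+3+11+1+1+1+1+1 = 20, so the proportions are 0.05, 0.15, 0.55, 0.05, 0.05, 0.05, 0.05, 0.05 (working shown to 4 dp, full precision carried).
Each pᵢ log₂ pᵢ term: 0.05×(-4.3219)=-0.2161, 0.15×(-2.7370)=-0.4105, 0.55×(-0.8625)=-0.4744, 0.05×(-4.3219)=-0.2161, 0.05×(-4.3219)=-0.2161, 0.05×(-4.3219)=-0.2161, 0.05×(-4.3219)=-0.2161, 0.05×(-4.3219)=-0.2161.
Sum = -2.1815, so H' = 2.18.

2.18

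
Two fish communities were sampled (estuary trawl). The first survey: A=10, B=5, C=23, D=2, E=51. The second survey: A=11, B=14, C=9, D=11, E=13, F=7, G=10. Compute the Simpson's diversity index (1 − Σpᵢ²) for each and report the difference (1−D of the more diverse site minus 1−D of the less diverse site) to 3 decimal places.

0.245

The first survey: N=91, proportions 0.10989, 0.05495, 0.25275, 0.02198, 0.56044, giving 1−D = 0.60645 (working shown to 5 dp, full precision carried).
The second survey: N=75, proportions 0.14667, 0.18667, 0.12, 0.14667, 0.17333, 0.09333, 0.13333, giving 1−D = 0.85120.
Difference = |0.60645 − 0.85120| = 0.24475, i.e. 0.245 to 3 decimal places.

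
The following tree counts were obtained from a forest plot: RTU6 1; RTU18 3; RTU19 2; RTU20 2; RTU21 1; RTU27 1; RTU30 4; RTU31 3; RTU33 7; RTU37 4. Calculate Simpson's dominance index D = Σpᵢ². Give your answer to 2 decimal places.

0.14

Total N = 1+3+2+2+1+1+4+3+7+4 = 28, so the proportions are 0.0357, 0.1071, 0.0714, 0.0714, 0.0357, 0.0357, 0.1429, 0.1071, 0.25, 0.1429 (working shown to 4 dp, full precision carried).
D = 0.0357² + 0.1071² + 0.0714² + 0.0714² + 0.0357² + 0.0357² + 0.1429² + 0.1071² + 0.25² + 0.1429² = 0.0013 + 0.0115 + 0.0051 + 0.0051 + 0.0013 + 0.0013 + 0.0204 + 0.0115 + 0.0625 + 0.0204 = 0.1403.
To 2 decimal places, D = 0.14.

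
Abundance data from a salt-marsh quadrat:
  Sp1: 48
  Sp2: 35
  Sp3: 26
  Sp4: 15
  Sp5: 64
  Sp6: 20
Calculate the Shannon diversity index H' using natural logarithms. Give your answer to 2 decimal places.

1.68

Total N = 48+35+26+15+64+20 = 208, so the proportions are 0.2308, 0.1683, 0.125, 0.0721, 0.3077, 0.0962 (working shown to 4 dp, full precision carried).
Each pᵢ ln pᵢ term: 0.2308×(-1.4663)=-0.3384, 0.1683×(-1.7822)=-0.2999, 0.125×(-2.0794)=-0.2599, 0.0721×(-2.6295)=-0.1896, 0.3077×(-1.1787)=-0.3627, 0.0962×(-2.3418)=-0.2252.
Sum = -1.6757, so H' = 1.68.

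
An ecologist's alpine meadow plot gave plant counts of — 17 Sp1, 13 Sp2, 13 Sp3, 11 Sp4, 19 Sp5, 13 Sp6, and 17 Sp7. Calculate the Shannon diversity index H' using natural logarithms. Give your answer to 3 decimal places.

Total N = 17+13+13+11+19+13+17 = 103, so the proportions are 0.16505, 0.12621, 0.12621, 0.1068, 0.18447, 0.12621, 0.16505 (working shown to 5 dp, full precision carried).
Each pᵢ ln pᵢ term: 0.16505×(-1.80152)=-0.29734, 0.12621×(-2.06978)=-0.26123, 0.12621×(-2.06978)=-0.26123, 0.1068×(-2.23683)=-0.23889, 0.18447×(-1.69029)=-0.31180, 0.12621×(-2.06978)=-0.26123, 0.16505×(-1.80152)=-0.29734.
Sum = -1.92906, so H' = 1.929.

1.929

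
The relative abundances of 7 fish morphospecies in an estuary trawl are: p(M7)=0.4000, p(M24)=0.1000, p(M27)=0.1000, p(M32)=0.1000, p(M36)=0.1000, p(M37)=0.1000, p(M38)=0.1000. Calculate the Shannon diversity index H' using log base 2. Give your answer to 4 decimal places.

Each pᵢ log₂ pᵢ term (working shown to 6 dp, full precision carried): 0.4×(-1.321928)=-0.528771, 0.1×(-3.321928)=-0.332193, 0.1×(-3.321928)=-0.332193, 0.1×(-3.321928)=-0.332193, 0.1×(-3.321928)=-0.332193, 0.1×(-3.321928)=-0.332193, 0.1×(-3.321928)=-0.332193.
Sum = -2.521928, so H' = 2.5219.

2.5219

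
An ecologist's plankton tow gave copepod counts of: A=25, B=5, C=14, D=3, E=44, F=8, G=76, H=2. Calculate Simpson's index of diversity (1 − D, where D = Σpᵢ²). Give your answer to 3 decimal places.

Total N = 25+5+14+3+44+8+76+2 = 177, so the proportions are 0.14124, 0.02825, 0.0791, 0.01695, 0.24859, 0.0452, 0.42938, 0.0113 (working shown to 5 dp, full precision carried).
D = 0.14124² + 0.02825² + 0.0791² + 0.01695² + 0.24859² + 0.0452² + 0.42938² + 0.0113² = 0.01995 + 0.00080 + 0.00626 + 0.00029 + 0.06180 + 0.00204 + 0.18437 + 0.00013 = 0.27562.
So 1 − D = 0.72438, i.e. 0.724 to 3 decimal places.

0.724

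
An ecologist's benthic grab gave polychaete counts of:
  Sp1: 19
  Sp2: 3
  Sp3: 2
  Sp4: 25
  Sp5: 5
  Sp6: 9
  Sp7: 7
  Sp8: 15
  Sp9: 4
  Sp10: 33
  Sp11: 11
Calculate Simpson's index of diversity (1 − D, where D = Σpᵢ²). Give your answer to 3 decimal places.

Total N = 19+3+2+25+5+9+7+15+4+33+11 = 133, so the proportions are 0.14286, 0.02256, 0.01504, 0.18797, 0.03759, 0.06767, 0.05263, 0.11278, 0.03008, 0.24812, 0.08271 (working shown to 5 dp, full precision carried).
D = 0.14286² + 0.02256² + 0.01504² + 0.18797² + 0.03759² + 0.06767² + 0.05263² + 0.11278² + 0.03008² + 0.24812² + 0.08271² = 0.02041 + 0.00051 + 0.00023 + 0.03533 + 0.00141 + 0.00458 + 0.00277 + 0.01272 + 0.00090 + 0.06156 + 0.00684 = 0.14727.
So 1 − D = 0.85273, i.e. 0.853 to 3 decimal places.

0.853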